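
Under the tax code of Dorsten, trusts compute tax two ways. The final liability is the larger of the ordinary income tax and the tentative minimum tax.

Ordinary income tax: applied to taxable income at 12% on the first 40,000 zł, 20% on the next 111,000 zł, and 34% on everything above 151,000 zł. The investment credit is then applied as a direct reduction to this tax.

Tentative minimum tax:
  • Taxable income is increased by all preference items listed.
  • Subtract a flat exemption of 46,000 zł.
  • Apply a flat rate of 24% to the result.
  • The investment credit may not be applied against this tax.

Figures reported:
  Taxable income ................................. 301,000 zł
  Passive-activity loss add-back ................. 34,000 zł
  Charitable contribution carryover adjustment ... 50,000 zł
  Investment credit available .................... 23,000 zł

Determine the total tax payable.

Ordinary income tax:
  40,000 zł × 12% = 4,800 zł
  111,000 zł × 20% = 22,200 zł
  150,000 zł × 34% = 51,000 zł
  → 78,000 zł
  Less investment credit 23,000 zł → 55,000 zł

Tentative minimum tax:
  Adjusted income: 301,000 zł + 34,000 zł + 50,000 zł = 385,000 zł
  Less exemption 46,000 zł → base 339,000 zł
  339,000 zł × 24% = 81,360 zł

81,360 zł > 55,000 zł, so the tentative minimum tax is the binding amount.

81,360 zł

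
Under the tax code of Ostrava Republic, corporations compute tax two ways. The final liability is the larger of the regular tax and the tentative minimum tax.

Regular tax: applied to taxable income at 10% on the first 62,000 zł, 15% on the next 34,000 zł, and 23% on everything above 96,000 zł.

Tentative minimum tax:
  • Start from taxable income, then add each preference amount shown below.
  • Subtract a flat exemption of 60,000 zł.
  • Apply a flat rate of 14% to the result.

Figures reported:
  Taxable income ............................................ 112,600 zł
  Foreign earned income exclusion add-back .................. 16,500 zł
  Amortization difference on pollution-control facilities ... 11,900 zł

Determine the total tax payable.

Tentative minimum tax:
  Adjusted income: 112,600 zł + 16,500 zł + 11,900 zł = 141,000 zł
  Less exemption 60,000 zł → base 81,000 zł
  81,000 zł × 14% = 11,340 zł

Regular tax:
  62,000 zł × 10% = 6,200 zł
  34,000 zł × 15% = 5,100 zł
  16,600 zł × 23% = 3,818 zł
  → 15,118 zł

15,118 zł > 11,340 zł, so the regular tax governs.

15,118 zł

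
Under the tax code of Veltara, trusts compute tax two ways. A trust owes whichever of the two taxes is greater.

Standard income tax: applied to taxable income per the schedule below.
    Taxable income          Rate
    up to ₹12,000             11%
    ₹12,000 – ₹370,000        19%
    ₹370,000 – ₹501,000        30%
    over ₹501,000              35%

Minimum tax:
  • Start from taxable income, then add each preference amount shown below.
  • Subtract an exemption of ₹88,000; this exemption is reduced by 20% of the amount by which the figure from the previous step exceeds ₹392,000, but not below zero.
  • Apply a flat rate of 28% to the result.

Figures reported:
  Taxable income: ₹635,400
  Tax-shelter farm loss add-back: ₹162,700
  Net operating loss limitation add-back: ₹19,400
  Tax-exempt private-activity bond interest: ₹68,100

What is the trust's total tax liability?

₹247,968

Minimum tax:
  Adjusted income: ₹635,400 + ₹162,700 + ₹19,400 + ₹68,100 = ₹885,600
  Exemption: 20% × (₹885,600 − ₹392,000) = ₹98,720 ≥ ₹88,000, so the exemption is fully phased out
  Base: ₹885,600 − ₹0 = ₹885,600
  ₹885,600 × 28% = ₹247,968

Standard income tax:
  ₹12,000 × 11% = ₹1,320
  ₹358,000 × 19% = ₹68,020
  ₹131,000 × 30% = ₹39,300
  ₹134,400 × 35% = ₹47,040
  → ₹155,680

₹247,968 > ₹155,680, so the minimum tax is the binding amount.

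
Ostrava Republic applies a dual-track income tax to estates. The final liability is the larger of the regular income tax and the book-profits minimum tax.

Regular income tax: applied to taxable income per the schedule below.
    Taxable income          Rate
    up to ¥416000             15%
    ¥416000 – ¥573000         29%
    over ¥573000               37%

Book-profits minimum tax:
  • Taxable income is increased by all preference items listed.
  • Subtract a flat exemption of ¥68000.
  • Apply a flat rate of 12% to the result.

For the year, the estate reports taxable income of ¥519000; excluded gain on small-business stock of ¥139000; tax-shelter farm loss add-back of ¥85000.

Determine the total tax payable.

Regular income tax:
  ¥416000 × 15% = ¥62400
  ¥103000 × 29% = ¥29870
  → ¥92270

Book-profits minimum tax:
  Adjusted income: ¥519000 + ¥139000 + ¥85000 = ¥743000
  Less exemption ¥68000 → base ¥675000
  ¥675000 × 12% = ¥81000

¥92270 > ¥81000, so the regular income tax governs.

¥92270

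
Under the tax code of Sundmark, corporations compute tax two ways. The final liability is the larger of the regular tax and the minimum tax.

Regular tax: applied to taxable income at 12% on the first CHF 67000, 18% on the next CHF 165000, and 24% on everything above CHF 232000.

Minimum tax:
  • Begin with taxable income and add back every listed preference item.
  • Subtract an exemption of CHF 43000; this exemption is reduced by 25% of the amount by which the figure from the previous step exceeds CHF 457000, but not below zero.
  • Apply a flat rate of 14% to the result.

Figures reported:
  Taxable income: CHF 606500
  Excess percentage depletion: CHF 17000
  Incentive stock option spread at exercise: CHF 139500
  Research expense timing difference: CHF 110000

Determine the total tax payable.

Regular tax:
  CHF 67000 × 12% = CHF 8040
  CHF 165000 × 18% = CHF 29700
  CHF 374500 × 24% = CHF 89880
  → CHF 127620

Minimum tax:
  Adjusted income: CHF 606500 + CHF 17000 + CHF 139500 + CHF 110000 = CHF 873000
  Exemption: 25% × (CHF 873000 − CHF 457000) = CHF 104000 ≥ CHF 43000, so the exemption is fully phased out
  Base: CHF 873000 − CHF 0 = CHF 873000
  CHF 873000 × 14% = CHF 122220

CHF 127620 > CHF 122220, so the regular tax governs.

CHF 127620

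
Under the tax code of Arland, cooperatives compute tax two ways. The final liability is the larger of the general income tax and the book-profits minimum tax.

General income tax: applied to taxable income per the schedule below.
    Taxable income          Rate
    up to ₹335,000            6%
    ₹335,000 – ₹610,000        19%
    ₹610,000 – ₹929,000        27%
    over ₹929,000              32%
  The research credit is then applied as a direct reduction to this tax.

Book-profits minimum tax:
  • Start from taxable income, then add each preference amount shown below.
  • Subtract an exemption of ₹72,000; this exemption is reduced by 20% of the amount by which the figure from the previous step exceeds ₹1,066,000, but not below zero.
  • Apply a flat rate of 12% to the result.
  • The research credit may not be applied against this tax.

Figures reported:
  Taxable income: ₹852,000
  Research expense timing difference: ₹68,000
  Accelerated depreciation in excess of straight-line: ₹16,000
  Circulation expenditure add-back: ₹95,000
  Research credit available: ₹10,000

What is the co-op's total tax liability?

₹127,690

Book-profits minimum tax:
  Adjusted income: ₹852,000 + ₹68,000 + ₹16,000 + ₹95,000 = ₹1,031,000
  Exemption: ₹1,031,000 ≤ ₹1,066,000, so full ₹72,000 applies
  Base: ₹1,031,000 − ₹72,000 = ₹959,000
  ₹959,000 × 12% = ₹115,080

General income tax:
  ₹335,000 × 6% = ₹20,100
  ₹275,000 × 19% = ₹52,250
  ₹242,000 × 27% = ₹65,340
  → ₹137,690
  Less research credit ₹10,000 → ₹127,690

₹127,690 > ₹115,080, so the general income tax governs.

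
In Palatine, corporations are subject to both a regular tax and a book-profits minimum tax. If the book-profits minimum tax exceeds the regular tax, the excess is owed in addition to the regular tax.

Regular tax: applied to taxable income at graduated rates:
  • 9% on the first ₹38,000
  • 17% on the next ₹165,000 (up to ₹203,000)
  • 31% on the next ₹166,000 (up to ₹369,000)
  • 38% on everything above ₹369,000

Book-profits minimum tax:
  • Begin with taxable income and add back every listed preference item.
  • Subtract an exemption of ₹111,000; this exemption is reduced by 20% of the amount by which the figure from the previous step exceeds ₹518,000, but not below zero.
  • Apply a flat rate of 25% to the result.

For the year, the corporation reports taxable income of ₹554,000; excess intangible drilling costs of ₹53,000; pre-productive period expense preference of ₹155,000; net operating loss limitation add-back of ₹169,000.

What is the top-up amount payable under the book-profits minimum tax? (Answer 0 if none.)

₹72,420

Regular tax:
  ₹38,000 × 9% = ₹3,420
  ₹165,000 × 17% = ₹28,050
  ₹166,000 × 31% = ₹51,460
  ₹185,000 × 38% = ₹70,300
  → ₹153,230

Book-profits minimum tax:
  Adjusted income: ₹554,000 + ₹53,000 + ₹155,000 + ₹169,000 = ₹931,000
  Exemption: ₹111,000 − 20% × (₹931,000 − ₹518,000) = ₹111,000 − ₹82,600 = ₹28,400
  Base: ₹931,000 − ₹28,400 = ₹902,600
  ₹902,600 × 25% = ₹225,650

Excess of book-profits minimum tax over regular tax: ₹225,650 − ₹153,230 = ₹72,420.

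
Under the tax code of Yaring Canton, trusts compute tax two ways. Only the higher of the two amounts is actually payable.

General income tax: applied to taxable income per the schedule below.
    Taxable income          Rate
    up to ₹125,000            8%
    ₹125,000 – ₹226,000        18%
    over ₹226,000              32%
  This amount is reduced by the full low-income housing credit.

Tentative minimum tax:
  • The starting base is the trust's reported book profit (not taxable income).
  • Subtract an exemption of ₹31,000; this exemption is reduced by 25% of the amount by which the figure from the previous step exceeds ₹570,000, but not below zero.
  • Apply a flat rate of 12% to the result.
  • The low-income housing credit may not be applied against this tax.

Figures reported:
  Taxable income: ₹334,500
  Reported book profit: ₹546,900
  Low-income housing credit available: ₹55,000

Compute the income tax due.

₹61,908

General income tax:
  ₹125,000 × 8% = ₹10,000
  ₹101,000 × 18% = ₹18,180
  ₹108,500 × 32% = ₹34,720
  → ₹62,900
  Less low-income housing credit ₹55,000 → ₹7,900

Tentative minimum tax:
  Base (reported book profit): ₹546,900
  Exemption: ₹546,900 ≤ ₹570,000, so full ₹31,000 applies
  Base: ₹546,900 − ₹31,000 = ₹515,900
  ₹515,900 × 12% = ₹61,908

₹61,908 > ₹7,900, so the tentative minimum tax is the binding amount.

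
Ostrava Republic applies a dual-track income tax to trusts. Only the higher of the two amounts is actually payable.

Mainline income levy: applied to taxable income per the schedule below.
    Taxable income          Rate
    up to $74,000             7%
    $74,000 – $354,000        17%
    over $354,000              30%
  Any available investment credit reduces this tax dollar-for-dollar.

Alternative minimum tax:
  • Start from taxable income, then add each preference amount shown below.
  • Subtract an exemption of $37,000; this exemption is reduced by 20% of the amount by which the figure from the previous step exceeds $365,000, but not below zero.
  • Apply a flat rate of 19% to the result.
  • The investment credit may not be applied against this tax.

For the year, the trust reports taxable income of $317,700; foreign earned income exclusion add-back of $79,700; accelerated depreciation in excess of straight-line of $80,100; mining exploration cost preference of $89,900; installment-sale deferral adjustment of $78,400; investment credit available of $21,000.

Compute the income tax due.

Alternative minimum tax:
  Adjusted income: $317,700 + $79,700 + $80,100 + $89,900 + $78,400 = $645,800
  Exemption: 20% × ($645,800 − $365,000) = $56,160 ≥ $37,000, so the exemption is fully phased out
  Base: $645,800 − $0 = $645,800
  $645,800 × 19% = $122,702

Mainline income levy:
  $74,000 × 7% = $5,180
  $243,700 × 17% = $41,429
  → $46,609
  Less investment credit $21,000 → $25,609

$122,702 > $25,609, so the alternative minimum tax is the binding amount.

$122,702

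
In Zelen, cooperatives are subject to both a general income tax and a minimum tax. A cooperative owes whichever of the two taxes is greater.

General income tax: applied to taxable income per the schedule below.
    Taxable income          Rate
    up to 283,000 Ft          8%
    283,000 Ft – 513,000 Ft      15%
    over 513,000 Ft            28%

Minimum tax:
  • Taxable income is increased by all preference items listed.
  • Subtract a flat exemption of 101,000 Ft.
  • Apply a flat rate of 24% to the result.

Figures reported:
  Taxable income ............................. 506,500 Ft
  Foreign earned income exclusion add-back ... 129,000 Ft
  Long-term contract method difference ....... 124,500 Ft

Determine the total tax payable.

Minimum tax:
  Adjusted income: 506,500 Ft + 129,000 Ft + 124,500 Ft = 760,000 Ft
  Less exemption 101,000 Ft → base 659,000 Ft
  659,000 Ft × 24% = 158,160 Ft

General income tax:
  283,000 Ft × 8% = 22,640 Ft
  223,500 Ft × 15% = 33,525 Ft
  → 56,165 Ft

158,160 Ft > 56,165 Ft, so the minimum tax is the binding amount.

158,160 Ft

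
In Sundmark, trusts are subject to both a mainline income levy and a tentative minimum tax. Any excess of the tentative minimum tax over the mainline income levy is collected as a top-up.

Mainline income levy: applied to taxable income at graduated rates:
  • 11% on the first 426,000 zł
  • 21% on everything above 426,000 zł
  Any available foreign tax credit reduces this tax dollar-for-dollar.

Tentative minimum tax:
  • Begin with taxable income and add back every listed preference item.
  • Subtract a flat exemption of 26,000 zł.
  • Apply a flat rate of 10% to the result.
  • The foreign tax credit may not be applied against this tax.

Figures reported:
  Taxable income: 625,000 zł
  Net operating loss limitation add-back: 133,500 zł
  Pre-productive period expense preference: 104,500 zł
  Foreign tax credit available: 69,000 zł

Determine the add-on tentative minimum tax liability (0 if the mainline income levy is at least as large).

Mainline income levy:
  426,000 zł × 11% = 46,860 zł
  199,000 zł × 21% = 41,790 zł
  → 88,650 zł
  Less foreign tax credit 69,000 zł → 19,650 zł

Tentative minimum tax:
  Adjusted income: 625,000 zł + 133,500 zł + 104,500 zł = 863,000 zł
  Less exemption 26,000 zł → base 837,000 zł
  837,000 zł × 10% = 83,700 zł

Excess of tentative minimum tax over mainline income levy: 83,700 zł − 19,650 zł = 64,050 zł.

64,050 zł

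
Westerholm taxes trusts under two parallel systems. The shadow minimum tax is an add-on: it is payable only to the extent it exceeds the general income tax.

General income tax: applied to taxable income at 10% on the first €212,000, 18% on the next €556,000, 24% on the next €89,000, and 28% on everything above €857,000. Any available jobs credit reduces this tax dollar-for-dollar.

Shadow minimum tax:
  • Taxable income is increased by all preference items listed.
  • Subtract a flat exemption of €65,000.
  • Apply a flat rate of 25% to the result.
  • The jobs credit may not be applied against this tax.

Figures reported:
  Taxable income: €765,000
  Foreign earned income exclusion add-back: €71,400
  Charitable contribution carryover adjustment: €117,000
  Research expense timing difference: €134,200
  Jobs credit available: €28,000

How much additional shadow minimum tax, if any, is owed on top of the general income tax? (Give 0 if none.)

Shadow minimum tax:
  Adjusted income: €765,000 + €71,400 + €117,000 + €134,200 = €1,087,600
  Less exemption €65,000 → base €1,022,600
  €1,022,600 × 25% = €255,650

General income tax:
  €212,000 × 10% = €21,200
  €553,000 × 18% = €99,540
  → €120,740
  Less jobs credit €28,000 → €92,740

Excess of shadow minimum tax over general income tax: €255,650 − €92,740 = €162,910.

€162,910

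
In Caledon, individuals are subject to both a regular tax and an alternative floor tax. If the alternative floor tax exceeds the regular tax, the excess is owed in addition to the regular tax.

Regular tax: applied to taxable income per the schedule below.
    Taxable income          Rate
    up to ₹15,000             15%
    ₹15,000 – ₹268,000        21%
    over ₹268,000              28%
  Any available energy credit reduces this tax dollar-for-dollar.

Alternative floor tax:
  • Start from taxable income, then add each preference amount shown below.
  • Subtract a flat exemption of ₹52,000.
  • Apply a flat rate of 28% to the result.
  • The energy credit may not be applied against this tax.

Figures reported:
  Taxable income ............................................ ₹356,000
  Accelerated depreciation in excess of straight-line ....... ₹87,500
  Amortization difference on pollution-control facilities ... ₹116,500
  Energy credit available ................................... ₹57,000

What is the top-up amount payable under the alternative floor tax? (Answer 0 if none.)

₹119,220

Regular tax:
  ₹15,000 × 15% = ₹2,250
  ₹253,000 × 21% = ₹53,130
  ₹88,000 × 28% = ₹24,640
  → ₹80,020
  Less energy credit ₹57,000 → ₹23,020

Alternative floor tax:
  Adjusted income: ₹356,000 + ₹87,500 + ₹116,500 = ₹560,000
  Less exemption ₹52,000 → base ₹508,000
  ₹508,000 × 28% = ₹142,240

Excess of alternative floor tax over regular tax: ₹142,240 − ₹23,020 = ₹119,220.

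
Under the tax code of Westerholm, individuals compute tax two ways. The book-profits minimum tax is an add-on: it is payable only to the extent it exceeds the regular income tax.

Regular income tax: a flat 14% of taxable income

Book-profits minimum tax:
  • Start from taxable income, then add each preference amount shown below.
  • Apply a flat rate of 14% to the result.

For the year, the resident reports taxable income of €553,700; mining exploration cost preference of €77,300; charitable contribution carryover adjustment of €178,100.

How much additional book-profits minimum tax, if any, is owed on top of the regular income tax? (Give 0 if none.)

€35,756

Regular income tax:
  €553,700 × 14% = €77,518

Book-profits minimum tax:
  Adjusted income: €553,700 + €77,300 + €178,100 = €809,100
  €809,100 × 14% = €113,274

Excess of book-profits minimum tax over regular income tax: €113,274 − €77,518 = €35,756.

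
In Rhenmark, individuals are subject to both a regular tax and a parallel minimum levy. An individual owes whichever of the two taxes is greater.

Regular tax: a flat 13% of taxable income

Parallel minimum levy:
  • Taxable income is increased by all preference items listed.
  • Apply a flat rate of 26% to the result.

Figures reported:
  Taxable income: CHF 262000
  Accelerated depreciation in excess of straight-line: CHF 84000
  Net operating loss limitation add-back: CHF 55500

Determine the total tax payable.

CHF 104390

Regular tax:
  CHF 262000 × 13% = CHF 34060

Parallel minimum levy:
  Adjusted income: CHF 262000 + CHF 84000 + CHF 55500 = CHF 401500
  CHF 401500 × 26% = CHF 104390

CHF 104390 > CHF 34060, so the parallel minimum levy is the binding amount.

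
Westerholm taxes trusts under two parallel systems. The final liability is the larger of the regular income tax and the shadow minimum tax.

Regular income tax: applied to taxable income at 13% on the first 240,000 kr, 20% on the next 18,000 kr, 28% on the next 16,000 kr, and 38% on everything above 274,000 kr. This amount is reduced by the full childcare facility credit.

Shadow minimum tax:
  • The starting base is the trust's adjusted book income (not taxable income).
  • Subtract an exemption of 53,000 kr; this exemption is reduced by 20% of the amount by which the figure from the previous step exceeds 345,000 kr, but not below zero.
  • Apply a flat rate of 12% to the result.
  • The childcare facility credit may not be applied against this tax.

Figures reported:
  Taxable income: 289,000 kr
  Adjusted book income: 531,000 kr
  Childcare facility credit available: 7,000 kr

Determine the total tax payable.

61,824 kr

Regular income tax:
  240,000 kr × 13% = 31,200 kr
  18,000 kr × 20% = 3,600 kr
  16,000 kr × 28% = 4,480 kr
  15,000 kr × 38% = 5,700 kr
  → 44,980 kr
  Less childcare facility credit 7,000 kr → 37,980 kr

Shadow minimum tax:
  Base (adjusted book income): 531,000 kr
  Exemption: 53,000 kr − 20% × (531,000 kr − 345,000 kr) = 53,000 kr − 37,200 kr = 15,800 kr
  Base: 531,000 kr − 15,800 kr = 515,200 kr
  515,200 kr × 12% = 61,824 kr

61,824 kr > 37,980 kr, so the shadow minimum tax is the binding amount.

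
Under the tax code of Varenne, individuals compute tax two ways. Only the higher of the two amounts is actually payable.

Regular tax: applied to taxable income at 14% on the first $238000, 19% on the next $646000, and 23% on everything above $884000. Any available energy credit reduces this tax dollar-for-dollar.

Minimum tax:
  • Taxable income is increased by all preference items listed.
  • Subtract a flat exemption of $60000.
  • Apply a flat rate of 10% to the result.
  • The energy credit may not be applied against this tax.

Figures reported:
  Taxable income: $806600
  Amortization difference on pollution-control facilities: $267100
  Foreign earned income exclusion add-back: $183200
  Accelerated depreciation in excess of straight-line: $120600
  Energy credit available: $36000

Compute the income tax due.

$131750

Minimum tax:
  Adjusted income: $806600 + $267100 + $183200 + $120600 = $1377500
  Less exemption $60000 → base $1317500
  $1317500 × 10% = $131750

Regular tax:
  $238000 × 14% = $33320
  $568600 × 19% = $108034
  → $141354
  Less energy credit $36000 → $105354

$131750 > $105354, so the minimum tax is the binding amount.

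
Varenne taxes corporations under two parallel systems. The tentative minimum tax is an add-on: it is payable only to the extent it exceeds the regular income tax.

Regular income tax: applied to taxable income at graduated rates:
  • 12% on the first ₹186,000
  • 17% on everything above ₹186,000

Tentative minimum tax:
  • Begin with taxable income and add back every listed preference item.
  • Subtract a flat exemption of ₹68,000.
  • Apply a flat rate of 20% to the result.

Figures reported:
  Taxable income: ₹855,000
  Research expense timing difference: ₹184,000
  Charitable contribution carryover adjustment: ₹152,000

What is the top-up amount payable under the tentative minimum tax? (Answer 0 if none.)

Regular income tax:
  ₹186,000 × 12% = ₹22,320
  ₹669,000 × 17% = ₹113,730
  → ₹136,050

Tentative minimum tax:
  Adjusted income: ₹855,000 + ₹184,000 + ₹152,000 = ₹1,191,000
  Less exemption ₹68,000 → base ₹1,123,000
  ₹1,123,000 × 20% = ₹224,600

Excess of tentative minimum tax over regular income tax: ₹224,600 − ₹136,050 = ₹88,550.

₹88,550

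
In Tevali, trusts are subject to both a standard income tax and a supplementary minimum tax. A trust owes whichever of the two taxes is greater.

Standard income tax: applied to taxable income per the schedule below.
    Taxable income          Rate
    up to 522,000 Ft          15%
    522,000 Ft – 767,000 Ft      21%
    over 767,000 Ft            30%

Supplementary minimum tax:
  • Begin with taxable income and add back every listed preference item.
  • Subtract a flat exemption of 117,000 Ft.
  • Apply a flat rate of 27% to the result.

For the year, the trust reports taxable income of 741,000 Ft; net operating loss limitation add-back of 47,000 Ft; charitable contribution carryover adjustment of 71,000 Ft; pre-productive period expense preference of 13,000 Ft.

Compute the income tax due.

Supplementary minimum tax:
  Adjusted income: 741,000 Ft + 47,000 Ft + 71,000 Ft + 13,000 Ft = 872,000 Ft
  Less exemption 117,000 Ft → base 755,000 Ft
  755,000 Ft × 27% = 203,850 Ft

Standard income tax:
  522,000 Ft × 15% = 78,300 Ft
  219,000 Ft × 21% = 45,990 Ft
  → 124,290 Ft

203,850 Ft > 124,290 Ft, so the supplementary minimum tax is the binding amount.

203,850 Ft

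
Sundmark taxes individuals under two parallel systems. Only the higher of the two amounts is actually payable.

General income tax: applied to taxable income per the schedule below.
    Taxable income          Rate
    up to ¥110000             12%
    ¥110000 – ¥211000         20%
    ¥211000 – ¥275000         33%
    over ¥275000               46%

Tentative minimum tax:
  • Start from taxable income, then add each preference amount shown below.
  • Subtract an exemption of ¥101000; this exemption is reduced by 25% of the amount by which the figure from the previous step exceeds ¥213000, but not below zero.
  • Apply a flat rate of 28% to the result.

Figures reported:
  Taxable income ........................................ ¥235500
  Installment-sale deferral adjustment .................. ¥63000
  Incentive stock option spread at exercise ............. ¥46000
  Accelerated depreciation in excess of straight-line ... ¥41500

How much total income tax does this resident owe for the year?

Tentative minimum tax:
  Adjusted income: ¥235500 + ¥63000 + ¥46000 + ¥41500 = ¥386000
  Exemption: ¥101000 − 25% × (¥386000 − ¥213000) = ¥101000 − ¥43250 = ¥57750
  Base: ¥386000 − ¥57750 = ¥328250
  ¥328250 × 28% = ¥91910

General income tax:
  ¥110000 × 12% = ¥13200
  ¥101000 × 20% = ¥20200
  ¥24500 × 33% = ¥8085
  → ¥41485

¥91910 > ¥41485, so the tentative minimum tax is the binding amount.

¥91910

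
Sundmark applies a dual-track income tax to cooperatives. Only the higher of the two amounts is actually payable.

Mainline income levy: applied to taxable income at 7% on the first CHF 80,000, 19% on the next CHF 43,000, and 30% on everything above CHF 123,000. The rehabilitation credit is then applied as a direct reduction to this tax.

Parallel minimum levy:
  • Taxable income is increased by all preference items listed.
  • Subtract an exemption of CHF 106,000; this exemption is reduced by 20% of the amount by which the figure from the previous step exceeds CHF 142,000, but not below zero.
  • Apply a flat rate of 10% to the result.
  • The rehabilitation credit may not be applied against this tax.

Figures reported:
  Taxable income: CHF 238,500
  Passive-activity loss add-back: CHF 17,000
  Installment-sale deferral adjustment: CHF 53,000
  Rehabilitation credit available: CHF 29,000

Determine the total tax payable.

CHF 23,580

Parallel minimum levy:
  Adjusted income: CHF 238,500 + CHF 17,000 + CHF 53,000 = CHF 308,500
  Exemption: CHF 106,000 − 20% × (CHF 308,500 − CHF 142,000) = CHF 106,000 − CHF 33,300 = CHF 72,700
  Base: CHF 308,500 − CHF 72,700 = CHF 235,800
  CHF 235,800 × 10% = CHF 23,580

Mainline income levy:
  CHF 80,000 × 7% = CHF 5,600
  CHF 43,000 × 19% = CHF 8,170
  CHF 115,500 × 30% = CHF 34,650
  → CHF 48,420
  Less rehabilitation credit CHF 29,000 → CHF 19,420

CHF 23,580 > CHF 19,420, so the parallel minimum levy is the binding amount.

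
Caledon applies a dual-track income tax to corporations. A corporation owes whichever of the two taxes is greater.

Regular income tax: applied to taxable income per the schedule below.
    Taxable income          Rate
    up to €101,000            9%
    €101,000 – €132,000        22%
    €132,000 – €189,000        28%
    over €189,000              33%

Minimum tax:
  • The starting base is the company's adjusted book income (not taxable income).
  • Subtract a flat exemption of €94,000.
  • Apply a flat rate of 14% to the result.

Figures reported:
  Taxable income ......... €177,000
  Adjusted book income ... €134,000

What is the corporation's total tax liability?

€28,510

Minimum tax:
  Base (adjusted book income): €134,000
  Less exemption €94,000 → base €40,000
  €40,000 × 14% = €5,600

Regular income tax:
  €101,000 × 9% = €9,090
  €31,000 × 22% = €6,820
  €45,000 × 28% = €12,600
  → €28,510

€28,510 > €5,600, so the regular income tax governs.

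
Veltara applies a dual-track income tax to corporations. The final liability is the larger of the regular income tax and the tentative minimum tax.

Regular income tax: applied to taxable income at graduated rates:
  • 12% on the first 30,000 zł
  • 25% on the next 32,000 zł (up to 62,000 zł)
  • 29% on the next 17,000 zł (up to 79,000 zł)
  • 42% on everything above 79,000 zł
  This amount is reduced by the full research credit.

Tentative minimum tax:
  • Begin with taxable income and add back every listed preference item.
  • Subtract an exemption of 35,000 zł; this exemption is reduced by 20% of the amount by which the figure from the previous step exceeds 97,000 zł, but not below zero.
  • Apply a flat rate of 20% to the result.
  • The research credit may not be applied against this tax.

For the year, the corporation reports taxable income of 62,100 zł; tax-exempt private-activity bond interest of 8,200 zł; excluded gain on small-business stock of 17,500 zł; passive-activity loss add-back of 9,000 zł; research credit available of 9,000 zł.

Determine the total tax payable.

12,360 zł

Tentative minimum tax:
  Adjusted income: 62,100 zł + 8,200 zł + 17,500 zł + 9,000 zł = 96,800 zł
  Exemption: 96,800 zł ≤ 97,000 zł, so full 35,000 zł applies
  Base: 96,800 zł − 35,000 zł = 61,800 zł
  61,800 zł × 20% = 12,360 zł

Regular income tax:
  30,000 zł × 12% = 3,600 zł
  32,000 zł × 25% = 8,000 zł
  100 zł × 29% = 29 zł
  → 11,629 zł
  Less research credit 9,000 zł → 2,629 zł

12,360 zł > 2,629 zł, so the tentative minimum tax is the binding amount.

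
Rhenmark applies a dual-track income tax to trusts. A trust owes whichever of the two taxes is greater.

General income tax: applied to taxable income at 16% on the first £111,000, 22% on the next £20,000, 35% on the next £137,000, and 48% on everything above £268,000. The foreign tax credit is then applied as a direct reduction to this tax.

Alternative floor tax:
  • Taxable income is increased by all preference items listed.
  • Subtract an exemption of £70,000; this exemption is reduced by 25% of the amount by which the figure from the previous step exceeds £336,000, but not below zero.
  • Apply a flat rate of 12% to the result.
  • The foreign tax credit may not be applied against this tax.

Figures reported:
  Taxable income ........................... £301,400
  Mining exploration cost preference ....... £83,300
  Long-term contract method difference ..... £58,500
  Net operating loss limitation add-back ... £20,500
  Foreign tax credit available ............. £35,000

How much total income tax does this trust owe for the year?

General income tax:
  £111,000 × 16% = £17,760
  £20,000 × 22% = £4,400
  £137,000 × 35% = £47,950
  £33,400 × 48% = £16,032
  → £86,142
  Less foreign tax credit £35,000 → £51,142

Alternative floor tax:
  Adjusted income: £301,400 + £83,300 + £58,500 + £20,500 = £463,700
  Exemption: £70,000 − 25% × (£463,700 − £336,000) = £70,000 − £31,925 = £38,075
  Base: £463,700 − £38,075 = £425,625
  £425,625 × 12% = £51,075

£51,142 > £51,075, so the general income tax governs.

£51,142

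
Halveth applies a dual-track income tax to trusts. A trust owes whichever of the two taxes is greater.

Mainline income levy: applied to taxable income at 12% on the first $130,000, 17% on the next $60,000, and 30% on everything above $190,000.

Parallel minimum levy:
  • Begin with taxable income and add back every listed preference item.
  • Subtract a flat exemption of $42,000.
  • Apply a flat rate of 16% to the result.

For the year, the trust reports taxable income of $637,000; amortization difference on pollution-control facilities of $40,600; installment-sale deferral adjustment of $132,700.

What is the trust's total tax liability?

$159,900

Parallel minimum levy:
  Adjusted income: $637,000 + $40,600 + $132,700 = $810,300
  Less exemption $42,000 → base $768,300
  $768,300 × 16% = $122,928

Mainline income levy:
  $130,000 × 12% = $15,600
  $60,000 × 17% = $10,200
  $447,000 × 30% = $134,100
  → $159,900

$159,900 > $122,928, so the mainline income levy governs.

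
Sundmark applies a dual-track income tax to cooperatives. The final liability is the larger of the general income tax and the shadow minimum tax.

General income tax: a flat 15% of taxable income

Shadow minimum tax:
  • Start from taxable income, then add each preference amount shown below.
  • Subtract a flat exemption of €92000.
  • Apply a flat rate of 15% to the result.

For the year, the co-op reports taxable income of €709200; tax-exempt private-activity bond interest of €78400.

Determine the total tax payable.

General income tax:
  €709200 × 15% = €106380

Shadow minimum tax:
  Adjusted income: €709200 + €78400 = €787600
  Less exemption €92000 → base €695600
  €695600 × 15% = €104340

€106380 > €104340, so the general income tax governs.

€106380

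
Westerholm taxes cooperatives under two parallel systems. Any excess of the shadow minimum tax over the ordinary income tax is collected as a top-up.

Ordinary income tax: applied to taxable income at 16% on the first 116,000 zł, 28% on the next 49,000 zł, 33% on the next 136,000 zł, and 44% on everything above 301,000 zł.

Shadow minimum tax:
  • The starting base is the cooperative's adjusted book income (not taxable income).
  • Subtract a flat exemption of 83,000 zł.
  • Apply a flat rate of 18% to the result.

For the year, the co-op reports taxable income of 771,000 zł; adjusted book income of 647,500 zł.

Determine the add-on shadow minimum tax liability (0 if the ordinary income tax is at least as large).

0 zł

Ordinary income tax:
  116,000 zł × 16% = 18,560 zł
  49,000 zł × 28% = 13,720 zł
  136,000 zł × 33% = 44,880 zł
  470,000 zł × 44% = 206,800 zł
  → 283,960 zł

Shadow minimum tax:
  Base (adjusted book income): 647,500 zł
  Less exemption 83,000 zł → base 564,500 zł
  564,500 zł × 18% = 101,610 zł

101,610 zł ≤ 283,960 zł, so no add-on is due.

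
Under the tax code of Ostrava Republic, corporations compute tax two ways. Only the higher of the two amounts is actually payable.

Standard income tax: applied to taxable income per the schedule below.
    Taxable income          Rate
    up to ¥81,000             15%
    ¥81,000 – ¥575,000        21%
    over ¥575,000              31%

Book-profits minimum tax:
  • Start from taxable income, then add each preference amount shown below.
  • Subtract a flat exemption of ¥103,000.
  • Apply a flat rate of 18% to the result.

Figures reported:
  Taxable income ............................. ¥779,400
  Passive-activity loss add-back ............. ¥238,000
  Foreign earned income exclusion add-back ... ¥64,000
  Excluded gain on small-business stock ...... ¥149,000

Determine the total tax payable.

¥202,932

Book-profits minimum tax:
  Adjusted income: ¥779,400 + ¥238,000 + ¥64,000 + ¥149,000 = ¥1,230,400
  Less exemption ¥103,000 → base ¥1,127,400
  ¥1,127,400 × 18% = ¥202,932

Standard income tax:
  ¥81,000 × 15% = ¥12,150
  ¥494,000 × 21% = ¥103,740
  ¥204,400 × 31% = ¥63,364
  → ¥179,254

¥202,932 > ¥179,254, so the book-profits minimum tax is the binding amount.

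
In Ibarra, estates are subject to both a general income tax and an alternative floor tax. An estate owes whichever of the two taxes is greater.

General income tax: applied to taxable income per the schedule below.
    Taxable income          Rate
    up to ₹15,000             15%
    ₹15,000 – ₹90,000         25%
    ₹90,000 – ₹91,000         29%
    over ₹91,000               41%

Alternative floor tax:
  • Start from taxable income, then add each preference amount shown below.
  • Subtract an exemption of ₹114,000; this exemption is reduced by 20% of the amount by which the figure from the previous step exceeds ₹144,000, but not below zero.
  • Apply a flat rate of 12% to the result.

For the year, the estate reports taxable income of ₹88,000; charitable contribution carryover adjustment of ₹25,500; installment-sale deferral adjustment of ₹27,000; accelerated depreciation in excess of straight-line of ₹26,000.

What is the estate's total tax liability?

Alternative floor tax:
  Adjusted income: ₹88,000 + ₹25,500 + ₹27,000 + ₹26,000 = ₹166,500
  Exemption: ₹114,000 − 20% × (₹166,500 − ₹144,000) = ₹114,000 − ₹4,500 = ₹109,500
  Base: ₹166,500 − ₹109,500 = ₹57,000
  ₹57,000 × 12% = ₹6,840

General income tax:
  ₹15,000 × 15% = ₹2,250
  ₹73,000 × 25% = ₹18,250
  → ₹20,500

₹20,500 > ₹6,840, so the general income tax governs.

₹20,500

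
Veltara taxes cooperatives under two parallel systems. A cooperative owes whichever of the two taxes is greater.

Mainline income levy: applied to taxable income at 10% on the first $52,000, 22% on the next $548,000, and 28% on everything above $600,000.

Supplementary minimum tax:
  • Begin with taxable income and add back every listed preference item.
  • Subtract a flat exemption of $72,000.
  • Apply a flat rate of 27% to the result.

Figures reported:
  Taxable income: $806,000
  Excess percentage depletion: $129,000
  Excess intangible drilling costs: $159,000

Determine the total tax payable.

$275,940

Mainline income levy:
  $52,000 × 10% = $5,200
  $548,000 × 22% = $120,560
  $206,000 × 28% = $57,680
  → $183,440

Supplementary minimum tax:
  Adjusted income: $806,000 + $129,000 + $159,000 = $1,094,000
  Less exemption $72,000 → base $1,022,000
  $1,022,000 × 27% = $275,940

$275,940 > $183,440, so the supplementary minimum tax is the binding amount.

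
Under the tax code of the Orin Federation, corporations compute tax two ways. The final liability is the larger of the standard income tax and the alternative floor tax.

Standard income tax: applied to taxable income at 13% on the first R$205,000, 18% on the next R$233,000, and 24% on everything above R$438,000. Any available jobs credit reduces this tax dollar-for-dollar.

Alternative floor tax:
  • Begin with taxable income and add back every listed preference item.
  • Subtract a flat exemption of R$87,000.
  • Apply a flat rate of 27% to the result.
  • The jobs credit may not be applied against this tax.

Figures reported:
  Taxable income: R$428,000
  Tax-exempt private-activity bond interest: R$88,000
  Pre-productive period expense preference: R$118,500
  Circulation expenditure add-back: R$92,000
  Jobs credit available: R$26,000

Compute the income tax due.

Standard income tax:
  R$205,000 × 13% = R$26,650
  R$223,000 × 18% = R$40,140
  → R$66,790
  Less jobs credit R$26,000 → R$40,790

Alternative floor tax:
  Adjusted income: R$428,000 + R$88,000 + R$118,500 + R$92,000 = R$726,500
  Less exemption R$87,000 → base R$639,500
  R$639,500 × 27% = R$172,665

R$172,665 > R$40,790, so the alternative floor tax is the binding amount.

R$172,665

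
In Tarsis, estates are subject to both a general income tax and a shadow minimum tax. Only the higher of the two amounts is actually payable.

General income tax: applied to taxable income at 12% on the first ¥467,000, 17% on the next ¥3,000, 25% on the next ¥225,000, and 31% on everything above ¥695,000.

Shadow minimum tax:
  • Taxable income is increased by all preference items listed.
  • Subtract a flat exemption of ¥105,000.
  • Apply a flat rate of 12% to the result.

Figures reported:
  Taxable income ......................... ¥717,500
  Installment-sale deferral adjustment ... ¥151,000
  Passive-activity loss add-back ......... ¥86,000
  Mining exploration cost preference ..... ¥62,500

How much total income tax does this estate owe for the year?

Shadow minimum tax:
  Adjusted income: ¥717,500 + ¥151,000 + ¥86,000 + ¥62,500 = ¥1,017,000
  Less exemption ¥105,000 → base ¥912,000
  ¥912,000 × 12% = ¥109,440

General income tax:
  ¥467,000 × 12% = ¥56,040
  ¥3,000 × 17% = ¥510
  ¥225,000 × 25% = ¥56,250
  ¥22,500 × 31% = ¥6,975
  → ¥119,775

¥119,775 > ¥109,440, so the general income tax governs.

¥119,775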